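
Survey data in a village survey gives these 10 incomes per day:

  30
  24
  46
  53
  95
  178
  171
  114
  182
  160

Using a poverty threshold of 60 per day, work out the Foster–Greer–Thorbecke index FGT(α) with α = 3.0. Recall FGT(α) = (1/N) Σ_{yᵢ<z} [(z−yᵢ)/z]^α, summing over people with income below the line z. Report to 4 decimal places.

0.0355

Below the line: 24, 30, 46, 53 (q = 4 of N = 10).
Normalized shortfalls: (60−24)/60 = 0.6000; (60−30)/60 = 0.5000; (60−46)/60 = 0.2333; (60−53)/60 = 0.1167.
Raised to α = 3.0: 0.21600; 0.12500; 0.01270; 0.00159.
Sum = 0.355292; FGT(3.0) = 0.355292 / 10 = 0.0355.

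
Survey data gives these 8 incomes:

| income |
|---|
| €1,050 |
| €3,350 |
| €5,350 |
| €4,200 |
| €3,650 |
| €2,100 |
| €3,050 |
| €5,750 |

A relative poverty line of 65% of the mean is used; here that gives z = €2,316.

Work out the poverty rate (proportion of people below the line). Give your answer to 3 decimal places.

2 of the 8 people have income below €2,316.
H = 2/8 = 0.250.

0.250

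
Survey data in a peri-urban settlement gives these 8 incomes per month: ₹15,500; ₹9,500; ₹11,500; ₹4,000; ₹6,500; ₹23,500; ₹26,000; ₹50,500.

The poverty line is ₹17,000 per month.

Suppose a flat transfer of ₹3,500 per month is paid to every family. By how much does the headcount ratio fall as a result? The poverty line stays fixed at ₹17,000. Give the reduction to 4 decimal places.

0.1250

Before: below the line — ₹4,000, ₹6,500, ₹9,500, ₹11,500, ₹15,500; headcount ratio = 0.625000.
After the ₹3,500 transfer: below the line — ₹7,500, ₹10,000, ₹13,000, ₹15,000; headcount ratio = 0.500000.
Reduction = 0.625000 − 0.500000 = 0.1250.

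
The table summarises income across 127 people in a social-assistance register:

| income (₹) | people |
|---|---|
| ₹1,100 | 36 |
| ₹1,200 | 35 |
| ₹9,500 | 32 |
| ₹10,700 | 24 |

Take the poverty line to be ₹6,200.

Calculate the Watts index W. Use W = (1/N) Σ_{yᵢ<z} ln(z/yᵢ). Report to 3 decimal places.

Below the line: 36×₹1,100, 35×₹1,200 (q = 71 of N = 127).
Log gaps: ln(6200/1100) = 1.7292 (×36); ln(6200/1200) = 1.6422 (×35).
W = 119.730579 / 127 = 0.943.

0.943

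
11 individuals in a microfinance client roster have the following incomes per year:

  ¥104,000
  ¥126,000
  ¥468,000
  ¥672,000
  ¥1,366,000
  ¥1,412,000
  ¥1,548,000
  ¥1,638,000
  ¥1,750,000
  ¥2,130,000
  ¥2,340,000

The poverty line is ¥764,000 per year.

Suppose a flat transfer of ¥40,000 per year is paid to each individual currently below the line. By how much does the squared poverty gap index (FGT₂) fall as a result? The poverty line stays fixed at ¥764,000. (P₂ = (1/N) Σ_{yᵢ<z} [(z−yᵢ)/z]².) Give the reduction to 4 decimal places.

Before: below the line — ¥104,000, ¥126,000, ¥468,000, ¥672,000; squared poverty gap index (FGT₂) = 0.146204.
After the ¥40,000 transfer: below the line — ¥144,000, ¥166,000, ¥508,000, ¥712,000; squared poverty gap index (FGT₂) = 0.126193.
Reduction = 0.146204 − 0.126193 = 0.0200.

0.0200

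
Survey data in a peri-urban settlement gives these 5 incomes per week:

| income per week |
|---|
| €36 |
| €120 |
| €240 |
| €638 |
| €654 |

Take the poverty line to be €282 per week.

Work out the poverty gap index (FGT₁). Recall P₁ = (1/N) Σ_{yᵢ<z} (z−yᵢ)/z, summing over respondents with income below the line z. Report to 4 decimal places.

Incomes under z: €36, €120, €240 (q = 3 of N = 5).
Gap ratios (z−y)/z: (282−36)/282 = 0.8723; (282−120)/282 = 0.5745; (282−240)/282 = 0.1489.
Sum of shortfalls = 1.595745; P₁ averages over all N: 1.595745 / 5 = 0.3191.

0.3191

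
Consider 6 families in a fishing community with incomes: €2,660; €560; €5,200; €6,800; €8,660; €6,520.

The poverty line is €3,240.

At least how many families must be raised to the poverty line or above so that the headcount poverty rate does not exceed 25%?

Currently q = 2 of N = 6 are below the line (H = 0.333).
A headcount ratio of at most 25% allows at most ⌊0.25 × 6⌋ = 1 poor families.
So at least 2 − 1 = 1 must be lifted.

1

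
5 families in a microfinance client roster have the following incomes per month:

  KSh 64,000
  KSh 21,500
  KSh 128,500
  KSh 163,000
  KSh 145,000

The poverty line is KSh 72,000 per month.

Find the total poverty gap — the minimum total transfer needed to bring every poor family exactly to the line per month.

Poor units: KSh 21,500, KSh 64,000 (q = 2 of N = 5).
Individual gaps: 72000−21500 = 50500; 72000−64000 = 8000.
Aggregate gap = KSh 58,500.

KSh 58,500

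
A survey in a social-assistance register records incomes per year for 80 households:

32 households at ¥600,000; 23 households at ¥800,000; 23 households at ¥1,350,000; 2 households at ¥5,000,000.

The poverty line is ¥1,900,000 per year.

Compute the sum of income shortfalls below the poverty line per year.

Below the line: 32×¥600,000, 23×¥800,000, 23×¥1,350,000 (q = 78 of N = 80).
Individual gaps: 32×(1900000−600000) = 41600000; 23×(1900000−800000) = 25300000; 23×(1900000−1350000) = 12650000.
Aggregate gap = ¥79,550,000.

¥79,550,000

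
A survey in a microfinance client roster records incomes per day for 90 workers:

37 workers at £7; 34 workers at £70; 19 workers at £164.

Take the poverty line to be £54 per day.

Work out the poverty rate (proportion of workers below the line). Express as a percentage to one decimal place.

41.1%

37 of the 90 workers have income below £54.
H = 37/90 = 41.1%.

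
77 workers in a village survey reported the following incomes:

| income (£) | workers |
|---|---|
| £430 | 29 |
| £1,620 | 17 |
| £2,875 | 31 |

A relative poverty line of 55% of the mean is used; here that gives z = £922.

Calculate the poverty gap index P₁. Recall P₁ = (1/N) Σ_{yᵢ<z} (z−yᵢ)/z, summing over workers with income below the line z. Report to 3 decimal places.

Poor units: 29×£430 (q = 29 of N = 77).
Shortfall ratios: (922−430)/922 = 0.5336 (×29).
Sum of shortfalls = 15.475054; P₁ averages over all N: 15.475054 / 77 = 0.201.

0.201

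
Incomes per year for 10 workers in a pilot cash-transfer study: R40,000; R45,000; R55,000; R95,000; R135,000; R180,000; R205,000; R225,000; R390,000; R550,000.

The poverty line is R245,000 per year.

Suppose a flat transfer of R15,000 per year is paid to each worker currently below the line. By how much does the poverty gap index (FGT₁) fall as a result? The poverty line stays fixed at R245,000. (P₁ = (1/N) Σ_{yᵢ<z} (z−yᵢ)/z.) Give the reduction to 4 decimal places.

0.0490

Before: below the line — R40,000, R45,000, R55,000, R95,000, R135,000, R180,000, R205,000, R225,000; poverty gap index (FGT₁) = 0.400000.
After the R15,000 transfer: below the line — R55,000, R60,000, R70,000, R110,000, R150,000, R195,000, R220,000, R240,000; poverty gap index (FGT₁) = 0.351020.
Reduction = 0.400000 − 0.351020 = 0.0490.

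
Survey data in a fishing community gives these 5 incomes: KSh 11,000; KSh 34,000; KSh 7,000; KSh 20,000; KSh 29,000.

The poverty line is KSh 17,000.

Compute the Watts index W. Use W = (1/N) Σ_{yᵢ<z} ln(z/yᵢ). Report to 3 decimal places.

Incomes under z: KSh 7,000, KSh 11,000 (q = 2 of N = 5).
ln(z/y) terms: ln(17000/7000) = 0.8873; ln(17000/11000) = 0.4353.
W = 1.322621 / 5 = 0.265.

0.265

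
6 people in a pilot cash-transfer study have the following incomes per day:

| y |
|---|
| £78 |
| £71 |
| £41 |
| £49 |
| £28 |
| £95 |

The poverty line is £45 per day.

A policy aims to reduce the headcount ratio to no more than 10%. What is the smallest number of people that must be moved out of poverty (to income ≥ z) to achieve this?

2

Currently q = 2 of N = 6 are below the line (H = 0.333).
A headcount ratio of at most 10% allows at most ⌊0.10 × 6⌋ = 0 poor people.
So at least 2 − 0 = 2 must be lifted.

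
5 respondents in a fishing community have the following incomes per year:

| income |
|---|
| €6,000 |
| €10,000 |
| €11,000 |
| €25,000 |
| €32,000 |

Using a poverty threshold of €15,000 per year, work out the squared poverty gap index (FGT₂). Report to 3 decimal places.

Below the line: €6,000, €10,000, €11,000 (q = 3 of N = 5).
Relative gaps: (15000−6000)/15000 = 0.6000; (15000−10000)/15000 = 0.3333; (15000−11000)/15000 = 0.2667.
Squared: 0.3600; 0.1111; 0.0711.
Sum = 0.542222; P₂ = 0.542222 / 5 = 0.108.

0.108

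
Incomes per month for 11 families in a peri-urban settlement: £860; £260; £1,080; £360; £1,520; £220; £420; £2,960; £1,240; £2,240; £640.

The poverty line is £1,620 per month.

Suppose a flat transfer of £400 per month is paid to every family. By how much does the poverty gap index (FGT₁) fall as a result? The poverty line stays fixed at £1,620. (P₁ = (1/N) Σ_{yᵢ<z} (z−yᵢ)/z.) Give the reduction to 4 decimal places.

Before: below the line — £220, £260, £360, £420, £640, £860, £1,080, £1,240, £1,520; poverty gap index (FGT₁) = 0.447811.
After the £400 transfer: below the line — £620, £660, £760, £820, £1,040, £1,260, £1,480; poverty gap index (FGT₁) = 0.263749.
Reduction = 0.447811 − 0.263749 = 0.1841.

0.1841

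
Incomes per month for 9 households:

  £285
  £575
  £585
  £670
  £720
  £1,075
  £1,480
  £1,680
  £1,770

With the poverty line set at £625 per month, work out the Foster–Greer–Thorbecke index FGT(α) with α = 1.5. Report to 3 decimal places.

0.049

Below the line: £285, £575, £585 (q = 3 of N = 9).
Gap ratios (z−y)/z: (625−285)/625 = 0.5440; (625−575)/625 = 0.0800; (625−585)/625 = 0.0640.
Raised to α = 1.5: 0.40123; 0.02263; 0.01619.
Sum = 0.440053; FGT(1.5) = 0.440053 / 9 = 0.049.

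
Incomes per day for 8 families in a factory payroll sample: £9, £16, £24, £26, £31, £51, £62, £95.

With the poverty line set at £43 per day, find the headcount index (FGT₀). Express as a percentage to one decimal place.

5 of the 8 families have income below £43.
H = 5/8 = 62.5%.

62.5%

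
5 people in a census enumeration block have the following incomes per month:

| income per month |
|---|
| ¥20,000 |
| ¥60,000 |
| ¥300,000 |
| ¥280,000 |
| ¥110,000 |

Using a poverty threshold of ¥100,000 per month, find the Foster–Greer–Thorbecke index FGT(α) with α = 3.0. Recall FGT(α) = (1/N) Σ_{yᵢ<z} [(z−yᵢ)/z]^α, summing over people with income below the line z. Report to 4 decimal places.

0.1152

Poor units: ¥20,000, ¥60,000 (q = 2 of N = 5).
Relative gaps: (100000−20000)/100000 = 0.8000; (100000−60000)/100000 = 0.4000.
Raised to α = 3.0: 0.51200; 0.06400.
Sum = 0.576000; FGT(3.0) = 0.576000 / 5 = 0.1152.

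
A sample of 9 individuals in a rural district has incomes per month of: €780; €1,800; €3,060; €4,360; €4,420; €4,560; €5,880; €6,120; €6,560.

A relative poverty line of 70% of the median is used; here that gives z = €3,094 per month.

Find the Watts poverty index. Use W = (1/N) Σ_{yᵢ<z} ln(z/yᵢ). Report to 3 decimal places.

0.215

Incomes under z: €780, €1,800, €3,060 (q = 3 of N = 9).
Log gaps: ln(3094/780) = 1.3779; ln(3094/1800) = 0.5417; ln(3094/3060) = 0.0110.
W = 1.930654 / 9 = 0.215.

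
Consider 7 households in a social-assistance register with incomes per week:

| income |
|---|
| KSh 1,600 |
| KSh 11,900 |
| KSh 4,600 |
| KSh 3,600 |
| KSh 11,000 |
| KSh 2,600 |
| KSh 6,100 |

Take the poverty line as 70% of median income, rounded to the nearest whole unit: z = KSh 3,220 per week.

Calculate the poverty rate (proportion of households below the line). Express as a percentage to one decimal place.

2 of the 7 households have income below KSh 3,220.
H = 2/7 = 28.6%.

28.6%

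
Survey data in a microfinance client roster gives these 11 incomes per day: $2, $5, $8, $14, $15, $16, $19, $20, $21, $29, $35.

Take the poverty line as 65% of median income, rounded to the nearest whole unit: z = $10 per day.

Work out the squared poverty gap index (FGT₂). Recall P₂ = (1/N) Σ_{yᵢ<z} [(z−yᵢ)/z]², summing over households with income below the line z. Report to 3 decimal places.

0.085

Below the line: $2, $5, $8 (q = 3 of N = 11).
Normalized shortfalls: (10−2)/10 = 0.8000; (10−5)/10 = 0.5000; (10−8)/10 = 0.2000.
Squared: 0.6400; 0.2500; 0.0400.
Sum = 0.930000; P₂ = 0.930000 / 11 = 0.085.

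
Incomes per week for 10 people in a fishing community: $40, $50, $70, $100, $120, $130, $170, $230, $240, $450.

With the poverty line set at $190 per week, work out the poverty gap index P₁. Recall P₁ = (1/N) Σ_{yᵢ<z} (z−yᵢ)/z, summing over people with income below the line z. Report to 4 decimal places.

Incomes under z: $40, $50, $70, $100, $120, $130, $170 (q = 7 of N = 10).
Gap ratios (z−y)/z: (190−40)/190 = 0.7895; (190−50)/190 = 0.7368; (190−70)/190 = 0.6316; (190−100)/190 = 0.4737; (190−120)/190 = 0.3684; (190−130)/190 = 0.3158; (190−170)/190 = 0.1053.
Sum of shortfalls = 3.421053; P₁ averages over all N: 3.421053 / 10 = 0.3421.

0.3421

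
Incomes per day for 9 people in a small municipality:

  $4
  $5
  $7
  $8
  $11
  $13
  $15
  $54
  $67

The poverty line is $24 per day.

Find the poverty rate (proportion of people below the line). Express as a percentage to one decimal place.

77.8%

7 of the 9 people have income below $24.
H = 7/9 = 77.8%.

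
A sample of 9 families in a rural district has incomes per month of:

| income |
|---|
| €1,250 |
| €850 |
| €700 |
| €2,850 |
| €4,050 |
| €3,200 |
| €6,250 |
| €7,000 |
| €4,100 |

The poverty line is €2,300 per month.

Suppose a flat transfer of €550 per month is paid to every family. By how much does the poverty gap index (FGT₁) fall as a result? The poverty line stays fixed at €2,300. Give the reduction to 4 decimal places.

Before: below the line — €700, €850, €1,250; poverty gap index (FGT₁) = 0.198068.
After the €550 transfer: below the line — €1,250, €1,400, €1,800; poverty gap index (FGT₁) = 0.118357.
Reduction = 0.198068 − 0.118357 = 0.0797.

0.0797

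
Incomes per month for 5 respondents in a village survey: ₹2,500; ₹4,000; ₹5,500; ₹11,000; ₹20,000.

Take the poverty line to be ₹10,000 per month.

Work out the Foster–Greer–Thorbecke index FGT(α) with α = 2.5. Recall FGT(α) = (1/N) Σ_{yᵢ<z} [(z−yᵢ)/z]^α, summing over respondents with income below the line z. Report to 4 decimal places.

Below the line: ₹2,500, ₹4,000, ₹5,500 (q = 3 of N = 5).
Shortfall ratios: (10000−2500)/10000 = 0.7500; (10000−4000)/10000 = 0.6000; (10000−5500)/10000 = 0.4500.
Raised to α = 2.5: 0.48714; 0.27885; 0.13584.
Sum = 0.901835; FGT(2.5) = 0.901835 / 5 = 0.1804.

0.1804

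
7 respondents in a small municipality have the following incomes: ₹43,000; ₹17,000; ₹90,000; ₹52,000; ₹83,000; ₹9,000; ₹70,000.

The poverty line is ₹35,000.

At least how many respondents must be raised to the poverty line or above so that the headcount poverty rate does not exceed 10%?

Currently q = 2 of N = 7 are below the line (H = 0.286).
A headcount ratio of at most 10% allows at most ⌊0.10 × 7⌋ = 0 poor respondents.
So at least 2 − 0 = 2 must be lifted.

2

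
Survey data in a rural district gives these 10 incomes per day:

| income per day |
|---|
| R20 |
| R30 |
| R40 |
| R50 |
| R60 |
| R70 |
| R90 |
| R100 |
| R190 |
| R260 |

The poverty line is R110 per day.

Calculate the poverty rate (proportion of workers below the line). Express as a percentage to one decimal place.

80.0%

8 of the 10 workers have income below R110.
H = 8/10 = 80.0%.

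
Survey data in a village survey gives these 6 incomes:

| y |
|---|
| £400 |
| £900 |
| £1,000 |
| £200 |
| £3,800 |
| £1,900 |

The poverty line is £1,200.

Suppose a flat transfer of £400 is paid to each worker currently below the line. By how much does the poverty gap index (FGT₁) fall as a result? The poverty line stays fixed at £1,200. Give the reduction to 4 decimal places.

Before: below the line — £200, £400, £900, £1,000; poverty gap index (FGT₁) = 0.319444.
After the £400 transfer: below the line — £600, £800; poverty gap index (FGT₁) = 0.138889.
Reduction = 0.319444 − 0.138889 = 0.1806.

0.1806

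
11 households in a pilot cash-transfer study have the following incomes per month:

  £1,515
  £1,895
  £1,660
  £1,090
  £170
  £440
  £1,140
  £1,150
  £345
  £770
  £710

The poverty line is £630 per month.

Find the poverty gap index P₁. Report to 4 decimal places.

0.1349

Below the line: £170, £345, £440 (q = 3 of N = 11).
Shortfall ratios: (630−170)/630 = 0.7302; (630−345)/630 = 0.4524; (630−440)/630 = 0.3016.
Σ = 1.484127. Dividing by the full population N = 11 gives P₁ = 0.1349.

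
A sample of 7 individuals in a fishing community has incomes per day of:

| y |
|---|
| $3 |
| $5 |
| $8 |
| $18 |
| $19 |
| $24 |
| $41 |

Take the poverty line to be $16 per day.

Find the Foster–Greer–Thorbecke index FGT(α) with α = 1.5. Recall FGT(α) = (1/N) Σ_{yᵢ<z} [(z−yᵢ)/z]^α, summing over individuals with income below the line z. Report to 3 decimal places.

0.237

Poor units: $3, $5, $8 (q = 3 of N = 7).
Shortfall ratios: (16−3)/16 = 0.8125; (16−5)/16 = 0.6875; (16−8)/16 = 0.5000.
Raised to α = 1.5: 0.73238; 0.57004; 0.35355.
Sum = 1.655976; FGT(1.5) = 1.655976 / 7 = 0.237.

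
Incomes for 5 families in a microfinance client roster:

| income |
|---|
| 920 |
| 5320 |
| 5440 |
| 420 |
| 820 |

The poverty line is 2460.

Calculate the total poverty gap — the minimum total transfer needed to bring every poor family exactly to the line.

5220

Below z: 420, 820, 920 (q = 3 of N = 5).
Individual gaps: 2460−420 = 2040; 2460−820 = 1640; 2460−920 = 1540.
Aggregate gap = 5220.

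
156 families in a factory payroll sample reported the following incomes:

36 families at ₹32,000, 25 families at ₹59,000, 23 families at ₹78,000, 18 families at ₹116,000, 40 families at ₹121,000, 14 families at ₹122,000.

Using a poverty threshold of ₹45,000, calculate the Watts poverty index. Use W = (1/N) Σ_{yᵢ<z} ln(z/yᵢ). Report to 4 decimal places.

0.0787

Poor units: 36×₹32,000 (q = 36 of N = 156).
ln(z/y) terms: ln(45000/32000) = 0.3409 (×36).
W = 12.273357 / 156 = 0.0787.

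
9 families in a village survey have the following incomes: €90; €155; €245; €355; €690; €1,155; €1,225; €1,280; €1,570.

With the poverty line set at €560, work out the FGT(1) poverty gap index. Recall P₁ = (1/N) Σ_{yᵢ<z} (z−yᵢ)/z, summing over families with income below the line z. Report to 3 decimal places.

0.277

Incomes under z: €90, €155, €245, €355 (q = 4 of N = 9).
Shortfall ratios: (560−90)/560 = 0.8393; (560−155)/560 = 0.7232; (560−245)/560 = 0.5625; (560−355)/560 = 0.3661.
Σ = 2.491071. Dividing by the full population N = 9 gives P₁ = 0.277.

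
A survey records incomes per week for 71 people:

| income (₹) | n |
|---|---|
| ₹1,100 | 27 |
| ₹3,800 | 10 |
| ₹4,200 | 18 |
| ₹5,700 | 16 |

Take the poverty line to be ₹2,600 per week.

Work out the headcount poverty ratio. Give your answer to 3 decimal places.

0.380

27 of the 71 people have income below ₹2,600.
H = 27/71 = 0.380.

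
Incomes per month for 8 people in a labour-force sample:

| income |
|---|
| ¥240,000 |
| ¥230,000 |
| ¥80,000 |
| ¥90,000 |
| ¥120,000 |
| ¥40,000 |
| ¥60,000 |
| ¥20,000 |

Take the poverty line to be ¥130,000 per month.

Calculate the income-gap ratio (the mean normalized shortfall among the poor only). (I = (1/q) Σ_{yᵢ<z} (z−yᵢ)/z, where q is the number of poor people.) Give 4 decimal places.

0.4744

Poor units: ¥20,000, ¥40,000, ¥60,000, ¥80,000, ¥90,000, ¥120,000 (q = 6 of N = 8).
Shortfall ratios (z−y)/z: 0.8462, 0.6923, 0.5385, 0.3846, 0.3077, 0.0769; sum = 2.846154.
I averages over the q = 6 poor units only: 2.846154 / 6 = 0.4744.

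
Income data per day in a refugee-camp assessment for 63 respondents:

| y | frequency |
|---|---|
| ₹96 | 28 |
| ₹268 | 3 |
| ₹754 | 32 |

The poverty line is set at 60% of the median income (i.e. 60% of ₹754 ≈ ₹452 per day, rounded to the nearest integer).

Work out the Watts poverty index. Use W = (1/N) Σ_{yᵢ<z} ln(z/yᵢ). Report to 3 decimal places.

Incomes under z: 28×₹96, 3×₹268 (q = 31 of N = 63).
Log shortfalls: ln(452/96) = 1.5493 (×28); ln(452/268) = 0.5227 (×3).
W = 44.949437 / 63 = 0.713.

0.713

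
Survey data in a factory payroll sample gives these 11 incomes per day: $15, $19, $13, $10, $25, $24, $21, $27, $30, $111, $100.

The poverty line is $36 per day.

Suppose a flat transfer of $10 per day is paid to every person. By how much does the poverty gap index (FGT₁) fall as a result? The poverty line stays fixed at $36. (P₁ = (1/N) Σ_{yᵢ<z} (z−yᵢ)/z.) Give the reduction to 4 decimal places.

0.2146

Before: below the line — $10, $13, $15, $19, $21, $24, $25, $27, $30; poverty gap index (FGT₁) = 0.353535.
After the $10 transfer: below the line — $20, $23, $25, $29, $31, $34, $35; poverty gap index (FGT₁) = 0.138889.
Reduction = 0.353535 − 0.138889 = 0.2146.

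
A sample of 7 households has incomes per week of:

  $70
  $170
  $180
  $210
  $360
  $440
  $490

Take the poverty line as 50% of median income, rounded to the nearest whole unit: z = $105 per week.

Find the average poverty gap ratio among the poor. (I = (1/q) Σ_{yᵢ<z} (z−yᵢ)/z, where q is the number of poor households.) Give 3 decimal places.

Below the line: $70 (q = 1 of N = 7).
Shortfall ratios (z−y)/z: 0.3333; sum = 0.333333.
The income-gap ratio divides by q (the poor only): 0.333333 / 1 = 0.333.

0.333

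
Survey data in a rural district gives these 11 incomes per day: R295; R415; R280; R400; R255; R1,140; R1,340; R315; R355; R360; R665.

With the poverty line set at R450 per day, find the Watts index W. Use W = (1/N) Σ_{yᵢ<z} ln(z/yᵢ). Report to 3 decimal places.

Poor units: R255, R280, R295, R315, R355, R360, R400, R415 (q = 8 of N = 11).
ln(z/y) terms: ln(450/255) = 0.5680; ln(450/280) = 0.4745; ln(450/295) = 0.4223; ln(450/315) = 0.3567; ln(450/355) = 0.2371; ln(450/360) = 0.2231; ln(450/400) = 0.1178; ln(450/415) = 0.0810.
W = 2.480415 / 11 = 0.225.

0.225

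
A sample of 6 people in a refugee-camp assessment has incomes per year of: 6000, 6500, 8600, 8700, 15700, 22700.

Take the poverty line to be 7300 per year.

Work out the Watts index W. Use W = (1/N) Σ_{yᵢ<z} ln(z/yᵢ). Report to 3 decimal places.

Poor units: 6000, 6500 (q = 2 of N = 6).
ln(z/y) terms: ln(7300/6000) = 0.1961; ln(7300/6500) = 0.1161.
W = 0.312187 / 6 = 0.052.

0.052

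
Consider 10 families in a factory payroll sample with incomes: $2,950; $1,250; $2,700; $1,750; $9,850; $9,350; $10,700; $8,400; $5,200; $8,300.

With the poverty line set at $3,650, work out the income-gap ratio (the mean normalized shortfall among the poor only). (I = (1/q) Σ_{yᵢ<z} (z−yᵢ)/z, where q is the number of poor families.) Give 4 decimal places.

Below the line: $1,250, $1,750, $2,700, $2,950 (q = 4 of N = 10).
Relative gaps: 0.6575, 0.5205, 0.2603, 0.1918; sum = 1.630137.
The income-gap ratio divides by q (the poor only): 1.630137 / 4 = 0.4075.

0.4075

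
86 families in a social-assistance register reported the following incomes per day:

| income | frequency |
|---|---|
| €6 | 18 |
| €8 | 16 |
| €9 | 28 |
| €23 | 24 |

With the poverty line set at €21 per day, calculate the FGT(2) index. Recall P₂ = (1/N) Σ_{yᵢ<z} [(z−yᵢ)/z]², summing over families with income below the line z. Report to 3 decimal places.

0.284

Poor units: 18×€6, 16×€8, 28×€9 (q = 62 of N = 86).
Shortfall ratios: (21−6)/21 = 0.7143 (×18); (21−8)/21 = 0.6190 (×16); (21−9)/21 = 0.5714 (×28).
Squared: 0.5102 (×18); 0.3832 (×16); 0.3265 (×28).
Sum = 24.458050; P₂ = 24.458050 / 86 = 0.284.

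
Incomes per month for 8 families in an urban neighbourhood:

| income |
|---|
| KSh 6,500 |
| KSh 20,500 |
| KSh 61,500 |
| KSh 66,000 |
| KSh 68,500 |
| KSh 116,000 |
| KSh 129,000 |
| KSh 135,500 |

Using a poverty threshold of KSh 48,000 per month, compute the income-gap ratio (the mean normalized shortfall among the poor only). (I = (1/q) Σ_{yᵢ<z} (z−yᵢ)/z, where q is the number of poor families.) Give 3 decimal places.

0.719

Below the line: KSh 6,500, KSh 20,500 (q = 2 of N = 8).
Shortfall ratios (z−y)/z: 0.8646, 0.5729; sum = 1.437500.
I averages over the q = 2 poor units only: 1.437500 / 2 = 0.719.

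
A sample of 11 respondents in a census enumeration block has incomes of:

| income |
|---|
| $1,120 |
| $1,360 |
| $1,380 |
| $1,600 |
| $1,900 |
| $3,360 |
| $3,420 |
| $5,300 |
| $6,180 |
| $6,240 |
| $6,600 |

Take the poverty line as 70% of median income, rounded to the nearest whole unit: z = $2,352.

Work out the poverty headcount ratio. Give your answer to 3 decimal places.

0.455

5 of the 11 respondents have income below $2,352.
H = 5/11 = 0.455.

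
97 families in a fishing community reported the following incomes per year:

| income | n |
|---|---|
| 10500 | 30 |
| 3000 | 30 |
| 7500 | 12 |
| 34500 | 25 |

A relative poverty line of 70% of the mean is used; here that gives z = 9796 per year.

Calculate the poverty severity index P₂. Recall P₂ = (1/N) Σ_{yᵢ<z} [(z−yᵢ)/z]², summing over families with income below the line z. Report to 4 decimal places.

Below z: 30×3000, 12×7500 (q = 42 of N = 97).
Relative gaps: (9796−3000)/9796 = 0.6938 (×30); (9796−7500)/9796 = 0.2344 (×12).
Squared: 0.4813 (×30); 0.0549 (×12).
Sum = 15.097994; P₂ = 15.097994 / 97 = 0.1556.

0.1556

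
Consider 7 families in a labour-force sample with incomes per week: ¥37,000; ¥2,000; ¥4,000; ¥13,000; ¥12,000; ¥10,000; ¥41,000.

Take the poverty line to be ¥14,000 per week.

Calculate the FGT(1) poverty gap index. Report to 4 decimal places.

Poor units: ¥2,000, ¥4,000, ¥10,000, ¥12,000, ¥13,000 (q = 5 of N = 7).
Normalized shortfalls: (14000−2000)/14000 = 0.8571; (14000−4000)/14000 = 0.7143; (14000−10000)/14000 = 0.2857; (14000−12000)/14000 = 0.1429; (14000−13000)/14000 = 0.0714.
Σ = 2.071429. Dividing by the full population N = 7 gives P₁ = 0.2959.

0.2959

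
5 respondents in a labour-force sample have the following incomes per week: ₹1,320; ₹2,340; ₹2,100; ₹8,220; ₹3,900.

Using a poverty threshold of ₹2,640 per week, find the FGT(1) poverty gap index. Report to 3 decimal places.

Below the line: ₹1,320, ₹2,100, ₹2,340 (q = 3 of N = 5).
Relative gaps: (2640−1320)/2640 = 0.5000; (2640−2100)/2640 = 0.2045; (2640−2340)/2640 = 0.1136.
Σ = 0.818182. Dividing by the full population N = 5 gives P₁ = 0.164.

0.164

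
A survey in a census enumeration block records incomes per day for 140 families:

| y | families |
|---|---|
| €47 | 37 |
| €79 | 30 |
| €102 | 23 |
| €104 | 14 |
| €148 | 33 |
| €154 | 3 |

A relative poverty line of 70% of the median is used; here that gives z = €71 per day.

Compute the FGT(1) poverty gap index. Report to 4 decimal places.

Incomes under z: 37×€47 (q = 37 of N = 140).
Normalized shortfalls: (71−47)/71 = 0.3380 (×37).
Σ = 12.507042. Dividing by the full population N = 140 gives P₁ = 0.0893.

0.0893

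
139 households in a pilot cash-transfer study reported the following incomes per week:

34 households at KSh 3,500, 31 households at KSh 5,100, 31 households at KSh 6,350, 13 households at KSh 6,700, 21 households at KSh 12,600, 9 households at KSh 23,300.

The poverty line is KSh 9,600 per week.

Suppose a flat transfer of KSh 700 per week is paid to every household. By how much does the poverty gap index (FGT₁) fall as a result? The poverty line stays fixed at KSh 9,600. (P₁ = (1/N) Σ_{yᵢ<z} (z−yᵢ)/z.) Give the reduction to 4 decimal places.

0.0572

Before: below the line — 34×KSh 3,500, 31×KSh 5,100, 31×KSh 6,350, 13×KSh 6,700; poverty gap index (FGT₁) = 0.363722.
After the KSh 700 transfer: below the line — 34×KSh 4,200, 31×KSh 5,800, 31×KSh 7,050, 13×KSh 7,400; poverty gap index (FGT₁) = 0.306542.
Reduction = 0.363722 − 0.306542 = 0.0572.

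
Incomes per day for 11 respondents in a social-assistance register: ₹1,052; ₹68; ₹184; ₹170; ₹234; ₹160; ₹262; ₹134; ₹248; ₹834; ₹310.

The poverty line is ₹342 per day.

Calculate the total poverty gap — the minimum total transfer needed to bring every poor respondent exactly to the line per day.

₹1,308

Incomes under z: ₹68, ₹134, ₹160, ₹170, ₹184, ₹234, ₹248, ₹262, ₹310 (q = 9 of N = 11).
Individual gaps: 342−68 = 274; 342−134 = 208; 342−160 = 182; 342−170 = 172; 342−184 = 158; 342−234 = 108; 342−248 = 94; 342−262 = 80; 342−310 = 32.
Aggregate gap = ₹1,308.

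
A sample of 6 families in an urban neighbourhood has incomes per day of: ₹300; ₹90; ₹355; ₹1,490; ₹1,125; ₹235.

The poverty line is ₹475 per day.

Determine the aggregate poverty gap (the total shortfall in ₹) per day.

₹920

Poor units: ₹90, ₹235, ₹300, ₹355 (q = 4 of N = 6).
Individual gaps: 475−90 = 385; 475−235 = 240; 475−300 = 175; 475−355 = 120.
Aggregate gap = ₹920.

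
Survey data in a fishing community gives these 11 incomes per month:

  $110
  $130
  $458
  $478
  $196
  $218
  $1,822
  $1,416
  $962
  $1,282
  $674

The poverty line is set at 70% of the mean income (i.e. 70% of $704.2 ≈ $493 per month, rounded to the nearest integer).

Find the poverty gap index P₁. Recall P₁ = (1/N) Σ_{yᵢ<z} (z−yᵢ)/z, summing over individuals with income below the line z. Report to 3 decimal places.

0.252

Below z: $110, $130, $196, $218, $458, $478 (q = 6 of N = 11).
Shortfall ratios: (493−110)/493 = 0.7769; (493−130)/493 = 0.7363; (493−196)/493 = 0.6024; (493−218)/493 = 0.5578; (493−458)/493 = 0.0710; (493−478)/493 = 0.0304.
Sum of shortfalls = 2.774848; P₁ averages over all N: 2.774848 / 11 = 0.252.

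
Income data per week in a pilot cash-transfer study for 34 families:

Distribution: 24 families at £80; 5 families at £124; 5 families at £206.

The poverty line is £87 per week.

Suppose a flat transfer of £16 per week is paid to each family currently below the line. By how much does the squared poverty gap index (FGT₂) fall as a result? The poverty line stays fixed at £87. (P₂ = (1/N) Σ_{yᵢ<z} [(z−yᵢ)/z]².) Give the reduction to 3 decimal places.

0.005

Before: below the line — 24×£80; squared poverty gap index (FGT₂) = 0.00457.
After the £16 transfer: below the line — none; squared poverty gap index (FGT₂) = 0.00000.
Reduction = 0.00457 − 0.00000 = 0.005.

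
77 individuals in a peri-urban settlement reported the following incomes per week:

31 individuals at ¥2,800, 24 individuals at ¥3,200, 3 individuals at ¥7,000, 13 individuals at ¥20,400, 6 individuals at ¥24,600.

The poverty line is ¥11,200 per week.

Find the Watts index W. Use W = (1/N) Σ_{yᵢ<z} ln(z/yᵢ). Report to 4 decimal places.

0.9669

Below the line: 31×¥2,800, 24×¥3,200, 3×¥7,000 (q = 58 of N = 77).
Log shortfalls: ln(11200/2800) = 1.3863 (×31); ln(11200/3200) = 1.2528 (×24); ln(11200/7000) = 0.4700 (×3).
W = 74.451447 / 77 = 0.9669.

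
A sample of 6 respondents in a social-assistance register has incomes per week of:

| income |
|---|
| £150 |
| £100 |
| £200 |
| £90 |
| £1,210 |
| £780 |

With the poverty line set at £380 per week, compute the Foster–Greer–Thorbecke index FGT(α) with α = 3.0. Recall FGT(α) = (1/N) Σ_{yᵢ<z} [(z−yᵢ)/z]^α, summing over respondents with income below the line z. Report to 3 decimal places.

Below the line: £90, £100, £150, £200 (q = 4 of N = 6).
Gap ratios (z−y)/z: (380−90)/380 = 0.7632; (380−100)/380 = 0.7368; (380−150)/380 = 0.6053; (380−200)/380 = 0.4737.
Raised to α = 3.0: 0.44447; 0.40006; 0.22173; 0.10628.
Sum = 1.172547; FGT(3.0) = 1.172547 / 6 = 0.195.

0.195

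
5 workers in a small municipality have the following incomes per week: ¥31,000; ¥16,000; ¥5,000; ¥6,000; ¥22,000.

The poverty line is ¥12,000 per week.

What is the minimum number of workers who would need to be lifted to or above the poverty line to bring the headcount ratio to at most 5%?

2

2 of the 5 workers are poor, so H = 2/5 = 0.400.
A headcount ratio of at most 5% allows at most ⌊0.05 × 5⌋ = 0 poor workers.
So at least 2 − 0 = 2 must be lifted.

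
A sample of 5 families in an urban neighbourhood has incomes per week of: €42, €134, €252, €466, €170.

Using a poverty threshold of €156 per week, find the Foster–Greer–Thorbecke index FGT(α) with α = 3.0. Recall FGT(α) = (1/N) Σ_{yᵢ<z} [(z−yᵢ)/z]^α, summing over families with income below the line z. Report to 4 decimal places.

Poor units: €42, €134 (q = 2 of N = 5).
Normalized shortfalls: (156−42)/156 = 0.7308; (156−134)/156 = 0.1410.
Raised to α = 3.0: 0.39025; 0.00280.
Sum = 0.393053; FGT(3.0) = 0.393053 / 5 = 0.0786.

0.0786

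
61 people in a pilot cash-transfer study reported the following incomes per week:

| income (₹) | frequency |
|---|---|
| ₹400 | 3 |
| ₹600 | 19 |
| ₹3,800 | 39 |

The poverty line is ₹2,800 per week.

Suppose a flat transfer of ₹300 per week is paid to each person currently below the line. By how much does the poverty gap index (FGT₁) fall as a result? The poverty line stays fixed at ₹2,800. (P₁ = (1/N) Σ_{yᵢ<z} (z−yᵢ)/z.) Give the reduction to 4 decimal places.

0.0386

Before: below the line — 3×₹400, 19×₹600; poverty gap index (FGT₁) = 0.286885.
After the ₹300 transfer: below the line — 3×₹700, 19×₹900; poverty gap index (FGT₁) = 0.248244.
Reduction = 0.286885 − 0.248244 = 0.0386.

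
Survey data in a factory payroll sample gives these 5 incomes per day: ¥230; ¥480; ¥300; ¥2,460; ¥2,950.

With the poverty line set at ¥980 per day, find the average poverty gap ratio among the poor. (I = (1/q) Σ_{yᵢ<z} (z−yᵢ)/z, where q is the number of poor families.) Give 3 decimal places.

0.656

Below the line: ¥230, ¥300, ¥480 (q = 3 of N = 5).
Relative gaps: 0.7653, 0.6939, 0.5102; sum = 1.969388.
I averages over the q = 3 poor units only: 1.969388 / 3 = 0.656.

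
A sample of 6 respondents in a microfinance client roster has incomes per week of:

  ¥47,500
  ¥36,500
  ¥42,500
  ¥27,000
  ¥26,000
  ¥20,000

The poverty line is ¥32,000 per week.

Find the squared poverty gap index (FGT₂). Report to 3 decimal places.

0.033

Incomes under z: ¥20,000, ¥26,000, ¥27,000 (q = 3 of N = 6).
Normalized shortfalls: (32000−20000)/32000 = 0.3750; (32000−26000)/32000 = 0.1875; (32000−27000)/32000 = 0.1562.
Squared: 0.1406; 0.0352; 0.0244.
Sum = 0.200195; P₂ = 0.200195 / 6 = 0.033.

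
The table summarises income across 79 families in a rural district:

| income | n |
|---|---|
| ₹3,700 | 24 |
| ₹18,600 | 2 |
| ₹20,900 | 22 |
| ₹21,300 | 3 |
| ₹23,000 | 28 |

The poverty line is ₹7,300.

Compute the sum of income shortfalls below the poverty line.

Below the line: 24×₹3,700 (q = 24 of N = 79).
Individual gaps: 24×(7300−3700) = 86400.
Aggregate gap = ₹86,400.

₹86,400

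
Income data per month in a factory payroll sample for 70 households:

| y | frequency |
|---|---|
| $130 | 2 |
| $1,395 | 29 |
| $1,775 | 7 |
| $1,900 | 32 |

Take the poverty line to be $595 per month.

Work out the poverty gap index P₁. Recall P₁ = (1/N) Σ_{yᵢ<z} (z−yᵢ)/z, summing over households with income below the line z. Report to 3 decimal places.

Incomes under z: 2×$130 (q = 2 of N = 70).
Gap ratios (z−y)/z: (595−130)/595 = 0.7815 (×2).
Sum of shortfalls = 1.563025; P₁ averages over all N: 1.563025 / 70 = 0.022.

0.022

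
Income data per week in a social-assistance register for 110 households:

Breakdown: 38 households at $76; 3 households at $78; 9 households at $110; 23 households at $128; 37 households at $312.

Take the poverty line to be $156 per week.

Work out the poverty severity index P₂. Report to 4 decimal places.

Below the line: 38×$76, 3×$78, 9×$110, 23×$128 (q = 73 of N = 110).
Shortfall ratios: (156−76)/156 = 0.5128 (×38); (156−78)/156 = 0.5000 (×3); (156−110)/156 = 0.2949 (×9); (156−128)/156 = 0.1795 (×23).
Squared: 0.2630 (×38); 0.2500 (×3); 0.0869 (×9); 0.0322 (×23).
Sum = 12.266930; P₂ = 12.266930 / 110 = 0.1115.

0.1115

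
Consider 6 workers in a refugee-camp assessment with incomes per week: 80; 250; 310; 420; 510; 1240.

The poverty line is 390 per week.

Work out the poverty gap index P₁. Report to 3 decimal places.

Incomes under z: 80, 250, 310 (q = 3 of N = 6).
Normalized shortfalls: (390−80)/390 = 0.7949; (390−250)/390 = 0.3590; (390−310)/390 = 0.2051.
Σ = 1.358974. Dividing by the full population N = 6 gives P₁ = 0.226.

0.226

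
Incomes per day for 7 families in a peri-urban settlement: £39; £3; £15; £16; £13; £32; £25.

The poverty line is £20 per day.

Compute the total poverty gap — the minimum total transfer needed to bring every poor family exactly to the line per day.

Incomes under z: £3, £13, £15, £16 (q = 4 of N = 7).
Individual gaps: 20−3 = 17; 20−13 = 7; 20−15 = 5; 20−16 = 4.
Aggregate gap = £33.

£33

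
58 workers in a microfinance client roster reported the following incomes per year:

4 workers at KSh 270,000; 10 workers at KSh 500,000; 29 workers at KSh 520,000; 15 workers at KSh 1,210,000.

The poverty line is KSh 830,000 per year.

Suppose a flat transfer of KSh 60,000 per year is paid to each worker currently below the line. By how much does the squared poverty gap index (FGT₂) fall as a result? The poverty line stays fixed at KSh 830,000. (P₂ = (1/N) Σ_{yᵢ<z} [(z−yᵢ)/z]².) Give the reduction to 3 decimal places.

0.040

Before: below the line — 4×KSh 270,000, 10×KSh 500,000, 29×KSh 520,000; squared poverty gap index (FGT₂) = 0.12840.
After the KSh 60,000 transfer: below the line — 4×KSh 330,000, 10×KSh 560,000, 29×KSh 580,000; squared poverty gap index (FGT₂) = 0.08863.
Reduction = 0.12840 − 0.08863 = 0.040.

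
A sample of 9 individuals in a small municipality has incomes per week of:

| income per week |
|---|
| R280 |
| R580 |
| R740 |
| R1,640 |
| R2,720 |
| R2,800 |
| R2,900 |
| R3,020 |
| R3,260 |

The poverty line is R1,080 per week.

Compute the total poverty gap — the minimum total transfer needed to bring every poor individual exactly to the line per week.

R1,640

Poor units: R280, R580, R740 (q = 3 of N = 9).
Individual gaps: 1080−280 = 800; 1080−580 = 500; 1080−740 = 340.
Aggregate gap = R1,640.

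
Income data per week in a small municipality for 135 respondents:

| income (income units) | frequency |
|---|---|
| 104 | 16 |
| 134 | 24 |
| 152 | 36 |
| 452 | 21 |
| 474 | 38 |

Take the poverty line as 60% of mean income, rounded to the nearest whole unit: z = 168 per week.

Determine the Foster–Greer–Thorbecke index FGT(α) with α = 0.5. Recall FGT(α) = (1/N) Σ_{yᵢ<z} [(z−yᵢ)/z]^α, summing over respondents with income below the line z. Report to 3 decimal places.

0.235

Below the line: 16×104, 24×134, 36×152 (q = 76 of N = 135).
Gap ratios (z−y)/z: (168−104)/168 = 0.3810 (×16); (168−134)/168 = 0.2024 (×24); (168−152)/168 = 0.0952 (×36).
Raised to α = 0.5: 0.61721 (×16); 0.44987 (×24); 0.30861 (×36).
Sum = 31.782081; FGT(0.5) = 31.782081 / 135 = 0.235.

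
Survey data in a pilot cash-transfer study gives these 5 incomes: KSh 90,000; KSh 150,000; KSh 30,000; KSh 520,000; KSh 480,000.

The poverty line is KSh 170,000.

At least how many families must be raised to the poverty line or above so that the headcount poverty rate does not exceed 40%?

Currently q = 3 of N = 5 are below the line (H = 0.600).
A headcount ratio of at most 40% allows at most ⌊0.40 × 5⌋ = 2 poor families.
So at least 3 − 2 = 1 must be lifted.

1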